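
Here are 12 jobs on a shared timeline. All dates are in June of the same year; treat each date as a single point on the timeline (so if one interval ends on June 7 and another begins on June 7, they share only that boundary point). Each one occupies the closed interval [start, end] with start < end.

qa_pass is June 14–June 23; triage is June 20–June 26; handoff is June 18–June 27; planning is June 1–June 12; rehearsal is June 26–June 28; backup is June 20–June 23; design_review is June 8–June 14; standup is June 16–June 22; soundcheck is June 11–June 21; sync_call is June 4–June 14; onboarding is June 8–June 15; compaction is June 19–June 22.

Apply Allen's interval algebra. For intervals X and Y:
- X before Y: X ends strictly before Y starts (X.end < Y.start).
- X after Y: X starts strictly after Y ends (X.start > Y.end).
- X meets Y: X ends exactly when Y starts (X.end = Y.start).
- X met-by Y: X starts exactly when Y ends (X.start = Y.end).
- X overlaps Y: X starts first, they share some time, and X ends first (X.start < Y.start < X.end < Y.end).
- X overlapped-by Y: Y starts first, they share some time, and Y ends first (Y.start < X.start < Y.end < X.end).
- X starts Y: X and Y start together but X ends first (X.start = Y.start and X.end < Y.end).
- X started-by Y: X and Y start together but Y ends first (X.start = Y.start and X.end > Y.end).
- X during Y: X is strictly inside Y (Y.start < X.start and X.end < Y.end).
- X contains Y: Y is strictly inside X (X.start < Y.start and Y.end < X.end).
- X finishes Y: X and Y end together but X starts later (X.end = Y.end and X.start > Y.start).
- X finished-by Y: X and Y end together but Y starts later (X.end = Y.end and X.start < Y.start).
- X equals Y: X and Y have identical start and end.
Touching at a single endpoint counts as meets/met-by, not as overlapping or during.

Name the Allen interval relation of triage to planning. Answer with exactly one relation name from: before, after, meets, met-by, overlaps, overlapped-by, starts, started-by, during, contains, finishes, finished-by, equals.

triage = [June 20, June 26]; planning = [June 1, June 12].
Compare endpoints: triage.start > planning.start, triage.start > planning.end, triage.end > planning.start, triage.end > planning.end.
That pattern is 'after'.

after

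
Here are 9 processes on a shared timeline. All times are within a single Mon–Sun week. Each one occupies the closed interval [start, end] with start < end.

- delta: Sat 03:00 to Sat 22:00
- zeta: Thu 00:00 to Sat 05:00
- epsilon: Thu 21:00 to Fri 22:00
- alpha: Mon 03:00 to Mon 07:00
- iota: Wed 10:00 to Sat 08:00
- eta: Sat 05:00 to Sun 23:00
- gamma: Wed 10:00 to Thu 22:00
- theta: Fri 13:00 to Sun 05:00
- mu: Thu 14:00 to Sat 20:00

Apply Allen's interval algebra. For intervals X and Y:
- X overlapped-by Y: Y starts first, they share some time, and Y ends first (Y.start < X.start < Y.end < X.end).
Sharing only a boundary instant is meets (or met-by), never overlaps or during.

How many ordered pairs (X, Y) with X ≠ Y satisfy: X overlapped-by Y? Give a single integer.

Checking all 72 ordered pairs for relation 'overlapped-by'; matching pairs in alphabetical order:
(delta, iota): delta overlapped-by iota ✓
(delta, mu): delta overlapped-by mu ✓
(delta, zeta): delta overlapped-by zeta ✓
(epsilon, gamma): epsilon overlapped-by gamma ✓
(eta, delta): eta overlapped-by delta ✓
(eta, iota): eta overlapped-by iota ✓
(eta, mu): eta overlapped-by mu ✓
(eta, theta): eta overlapped-by theta ✓
(mu, gamma): mu overlapped-by gamma ✓
(mu, iota): mu overlapped-by iota ✓
(mu, zeta): mu overlapped-by zeta ✓
(theta, epsilon): theta overlapped-by epsilon ✓
(theta, iota): theta overlapped-by iota ✓
(theta, mu): theta overlapped-by mu ✓
(theta, zeta): theta overlapped-by zeta ✓
(zeta, gamma): zeta overlapped-by gamma ✓
Count: 16.

16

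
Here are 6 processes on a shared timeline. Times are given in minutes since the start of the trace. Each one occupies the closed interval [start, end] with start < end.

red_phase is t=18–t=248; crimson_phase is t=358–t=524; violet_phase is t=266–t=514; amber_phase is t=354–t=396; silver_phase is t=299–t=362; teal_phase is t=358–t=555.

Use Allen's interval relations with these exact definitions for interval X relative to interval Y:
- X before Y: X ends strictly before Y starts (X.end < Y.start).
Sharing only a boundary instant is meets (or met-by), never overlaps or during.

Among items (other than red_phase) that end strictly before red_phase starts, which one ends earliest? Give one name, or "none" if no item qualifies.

none

Target red_phase = [t=18, t=248].
amber_phase [t=354, t=396] → after → excluded.
crimson_phase [t=358, t=524] → after → excluded.
silver_phase [t=299, t=362] → after → excluded.
teal_phase [t=358, t=555] → after → excluded.
violet_phase [t=266, t=514] → after → excluded.
No candidates → none.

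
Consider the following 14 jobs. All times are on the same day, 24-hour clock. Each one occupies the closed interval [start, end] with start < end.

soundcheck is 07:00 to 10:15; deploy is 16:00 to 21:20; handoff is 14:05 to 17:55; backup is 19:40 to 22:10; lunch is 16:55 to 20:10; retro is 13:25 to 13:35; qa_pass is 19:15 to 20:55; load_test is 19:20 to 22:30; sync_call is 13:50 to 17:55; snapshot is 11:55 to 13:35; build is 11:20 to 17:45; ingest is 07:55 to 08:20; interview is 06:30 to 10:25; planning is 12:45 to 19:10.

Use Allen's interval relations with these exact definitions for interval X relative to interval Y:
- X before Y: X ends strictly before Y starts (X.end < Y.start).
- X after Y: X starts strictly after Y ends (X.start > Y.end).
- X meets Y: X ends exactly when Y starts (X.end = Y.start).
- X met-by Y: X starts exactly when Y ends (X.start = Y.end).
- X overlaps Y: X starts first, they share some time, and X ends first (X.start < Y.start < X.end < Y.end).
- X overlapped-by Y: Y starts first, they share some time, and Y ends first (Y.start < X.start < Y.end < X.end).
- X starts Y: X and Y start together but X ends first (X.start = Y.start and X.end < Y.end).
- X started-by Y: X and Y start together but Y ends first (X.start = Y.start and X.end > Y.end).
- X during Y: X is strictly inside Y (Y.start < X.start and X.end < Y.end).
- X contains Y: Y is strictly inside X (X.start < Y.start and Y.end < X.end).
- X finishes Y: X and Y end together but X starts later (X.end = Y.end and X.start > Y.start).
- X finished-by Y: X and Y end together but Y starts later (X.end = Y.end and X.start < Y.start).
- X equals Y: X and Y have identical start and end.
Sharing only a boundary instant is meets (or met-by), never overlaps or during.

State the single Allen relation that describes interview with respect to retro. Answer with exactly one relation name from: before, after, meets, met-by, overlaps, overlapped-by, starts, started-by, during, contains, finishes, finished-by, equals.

before

interview = [06:30, 10:25]; retro = [13:25, 13:35].
Compare endpoints: interview.start < retro.start, interview.start < retro.end, interview.end < retro.start, interview.end < retro.end.
That pattern is 'before'.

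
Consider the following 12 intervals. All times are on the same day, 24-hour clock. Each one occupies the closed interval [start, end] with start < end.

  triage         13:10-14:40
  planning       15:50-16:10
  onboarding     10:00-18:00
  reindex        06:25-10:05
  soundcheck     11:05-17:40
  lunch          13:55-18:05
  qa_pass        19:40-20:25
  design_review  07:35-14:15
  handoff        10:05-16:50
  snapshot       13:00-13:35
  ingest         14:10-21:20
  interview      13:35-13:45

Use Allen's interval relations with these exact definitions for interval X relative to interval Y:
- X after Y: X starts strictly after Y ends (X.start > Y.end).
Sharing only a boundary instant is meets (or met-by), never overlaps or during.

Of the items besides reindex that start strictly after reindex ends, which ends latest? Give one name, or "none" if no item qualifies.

ingest

Target reindex = [06:25, 10:05].
design_review [07:35, 14:15] → overlapped-by → excluded.
handoff [10:05, 16:50] → met-by → excluded.
ingest [14:10, 21:20] → after → candidate.
interview [13:35, 13:45] → after → candidate.
lunch [13:55, 18:05] → after → candidate.
onboarding [10:00, 18:00] → overlapped-by → excluded.
planning [15:50, 16:10] → after → candidate.
qa_pass [19:40, 20:25] → after → candidate.
snapshot [13:00, 13:35] → after → candidate.
soundcheck [11:05, 17:40] → after → candidate.
triage [13:10, 14:40] → after → candidate.
Among candidates, latest end is 21:20 → ingest.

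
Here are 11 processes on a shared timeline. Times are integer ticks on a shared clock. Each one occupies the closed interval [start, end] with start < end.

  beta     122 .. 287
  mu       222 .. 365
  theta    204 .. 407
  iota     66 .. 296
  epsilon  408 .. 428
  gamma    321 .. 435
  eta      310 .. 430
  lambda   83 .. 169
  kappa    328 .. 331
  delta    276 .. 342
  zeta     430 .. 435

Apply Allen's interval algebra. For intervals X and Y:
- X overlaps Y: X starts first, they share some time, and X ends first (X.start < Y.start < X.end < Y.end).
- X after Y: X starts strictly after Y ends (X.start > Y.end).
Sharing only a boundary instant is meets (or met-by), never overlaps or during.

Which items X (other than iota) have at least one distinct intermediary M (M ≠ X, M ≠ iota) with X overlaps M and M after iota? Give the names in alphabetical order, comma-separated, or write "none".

delta, eta, mu, theta

Target iota = [66, 296].
Intermediaries M with M after iota: epsilon, eta, gamma, kappa, zeta.
Via epsilon — items with X overlaps epsilon: none.
Via eta — items with X overlaps eta: delta, mu, theta.
Via gamma — items with X overlaps gamma: delta, eta, mu, theta.
Via kappa — items with X overlaps kappa: none.
Via zeta — items with X overlaps zeta: none.
Union: delta, eta, mu, theta.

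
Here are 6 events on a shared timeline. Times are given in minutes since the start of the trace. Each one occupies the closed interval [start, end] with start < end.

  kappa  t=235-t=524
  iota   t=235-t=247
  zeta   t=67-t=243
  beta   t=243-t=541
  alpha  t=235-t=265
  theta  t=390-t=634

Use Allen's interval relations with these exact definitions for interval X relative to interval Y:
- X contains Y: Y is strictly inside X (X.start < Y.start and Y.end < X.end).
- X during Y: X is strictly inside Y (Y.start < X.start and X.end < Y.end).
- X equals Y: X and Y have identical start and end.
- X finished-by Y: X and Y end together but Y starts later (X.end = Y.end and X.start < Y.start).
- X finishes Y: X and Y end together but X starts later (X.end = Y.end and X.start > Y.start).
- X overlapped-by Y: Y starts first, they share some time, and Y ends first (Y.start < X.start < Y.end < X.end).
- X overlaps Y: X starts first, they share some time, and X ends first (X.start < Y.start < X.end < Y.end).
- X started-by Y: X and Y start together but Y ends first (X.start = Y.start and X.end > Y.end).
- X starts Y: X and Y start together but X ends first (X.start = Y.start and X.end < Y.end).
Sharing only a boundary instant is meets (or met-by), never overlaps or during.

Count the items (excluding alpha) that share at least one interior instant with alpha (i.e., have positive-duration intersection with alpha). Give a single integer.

4

Target alpha = [t=235, t=265].
beta [t=243, t=541] → overlapped-by → counts.
iota [t=235, t=247] → starts → counts.
kappa [t=235, t=524] → started-by → counts.
theta [t=390, t=634] → after → no.
zeta [t=67, t=243] → overlaps → counts.
Total: 4.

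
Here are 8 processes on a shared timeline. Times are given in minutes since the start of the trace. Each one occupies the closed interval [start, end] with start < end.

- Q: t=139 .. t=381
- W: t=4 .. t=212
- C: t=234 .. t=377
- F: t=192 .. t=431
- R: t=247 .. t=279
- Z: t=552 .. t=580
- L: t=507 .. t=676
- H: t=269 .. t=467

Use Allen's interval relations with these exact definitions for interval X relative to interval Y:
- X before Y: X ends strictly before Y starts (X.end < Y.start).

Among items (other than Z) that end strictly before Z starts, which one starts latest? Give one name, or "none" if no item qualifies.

Target Z = [t=552, t=580].
C [t=234, t=377] → before → candidate.
F [t=192, t=431] → before → candidate.
H [t=269, t=467] → before → candidate.
L [t=507, t=676] → contains → excluded.
Q [t=139, t=381] → before → candidate.
R [t=247, t=279] → before → candidate.
W [t=4, t=212] → before → candidate.
Among candidates, latest start is t=269 → H.

H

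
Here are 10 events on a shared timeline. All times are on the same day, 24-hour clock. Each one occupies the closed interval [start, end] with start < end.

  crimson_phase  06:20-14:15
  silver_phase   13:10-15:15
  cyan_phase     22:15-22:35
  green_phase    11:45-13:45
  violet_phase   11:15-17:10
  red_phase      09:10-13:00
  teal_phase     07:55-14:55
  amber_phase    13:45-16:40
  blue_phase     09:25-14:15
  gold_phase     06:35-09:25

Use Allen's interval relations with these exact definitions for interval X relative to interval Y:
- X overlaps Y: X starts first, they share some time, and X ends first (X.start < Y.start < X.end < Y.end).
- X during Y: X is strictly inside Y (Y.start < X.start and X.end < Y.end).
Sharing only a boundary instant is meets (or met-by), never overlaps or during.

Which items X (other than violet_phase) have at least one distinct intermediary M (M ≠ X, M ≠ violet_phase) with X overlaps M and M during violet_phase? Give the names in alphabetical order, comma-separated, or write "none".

blue_phase, crimson_phase, green_phase, red_phase, silver_phase, teal_phase

Target violet_phase = [11:15, 17:10].
Intermediaries M with M during violet_phase: amber_phase, green_phase, silver_phase.
Via amber_phase — items with X overlaps amber_phase: blue_phase, crimson_phase, silver_phase, teal_phase.
Via green_phase — items with X overlaps green_phase: red_phase.
Via silver_phase — items with X overlaps silver_phase: blue_phase, crimson_phase, green_phase, teal_phase.
Union: blue_phase, crimson_phase, green_phase, red_phase, silver_phase, teal_phase.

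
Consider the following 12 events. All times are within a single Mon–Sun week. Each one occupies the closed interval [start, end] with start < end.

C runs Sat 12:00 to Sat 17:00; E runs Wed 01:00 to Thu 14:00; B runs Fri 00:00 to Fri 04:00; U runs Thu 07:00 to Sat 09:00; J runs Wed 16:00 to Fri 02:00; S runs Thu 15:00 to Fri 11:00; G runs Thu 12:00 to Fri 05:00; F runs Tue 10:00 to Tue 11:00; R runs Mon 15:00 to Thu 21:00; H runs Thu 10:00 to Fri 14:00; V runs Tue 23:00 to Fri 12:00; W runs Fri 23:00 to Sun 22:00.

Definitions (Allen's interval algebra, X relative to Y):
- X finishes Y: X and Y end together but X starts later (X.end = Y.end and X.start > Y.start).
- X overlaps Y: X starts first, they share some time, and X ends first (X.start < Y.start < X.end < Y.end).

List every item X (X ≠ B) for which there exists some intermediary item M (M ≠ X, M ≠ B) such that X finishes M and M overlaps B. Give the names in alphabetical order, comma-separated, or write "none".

none

Target B = [Fri 00:00, Fri 04:00].
Intermediaries M with M overlaps B: J.
Via J — items with X finishes J: none.
Union: none.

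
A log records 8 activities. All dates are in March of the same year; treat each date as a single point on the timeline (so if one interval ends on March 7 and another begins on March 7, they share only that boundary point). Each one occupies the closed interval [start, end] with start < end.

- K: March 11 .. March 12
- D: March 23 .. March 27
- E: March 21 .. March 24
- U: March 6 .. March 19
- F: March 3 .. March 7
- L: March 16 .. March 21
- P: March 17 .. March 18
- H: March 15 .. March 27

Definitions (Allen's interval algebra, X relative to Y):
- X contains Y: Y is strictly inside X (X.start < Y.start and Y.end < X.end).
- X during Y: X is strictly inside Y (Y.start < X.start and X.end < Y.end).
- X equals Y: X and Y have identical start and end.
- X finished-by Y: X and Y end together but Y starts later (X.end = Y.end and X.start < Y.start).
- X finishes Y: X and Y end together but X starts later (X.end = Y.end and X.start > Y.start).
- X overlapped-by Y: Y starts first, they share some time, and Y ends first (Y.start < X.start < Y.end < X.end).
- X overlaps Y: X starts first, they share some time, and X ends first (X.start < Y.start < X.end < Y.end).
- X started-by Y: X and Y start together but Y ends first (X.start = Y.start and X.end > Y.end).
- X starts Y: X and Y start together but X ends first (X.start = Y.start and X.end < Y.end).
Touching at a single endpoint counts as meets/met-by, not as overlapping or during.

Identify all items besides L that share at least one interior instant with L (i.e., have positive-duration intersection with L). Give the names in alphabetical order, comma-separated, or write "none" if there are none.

Target L = [March 16, March 21].
D [March 23, March 27] → after → no.
E [March 21, March 24] → met-by → no.
F [March 3, March 7] → before → no.
H [March 15, March 27] → contains → yes.
K [March 11, March 12] → before → no.
P [March 17, March 18] → during → yes.
U [March 6, March 19] → overlaps → yes.
Result: H, P, U.

H, P, U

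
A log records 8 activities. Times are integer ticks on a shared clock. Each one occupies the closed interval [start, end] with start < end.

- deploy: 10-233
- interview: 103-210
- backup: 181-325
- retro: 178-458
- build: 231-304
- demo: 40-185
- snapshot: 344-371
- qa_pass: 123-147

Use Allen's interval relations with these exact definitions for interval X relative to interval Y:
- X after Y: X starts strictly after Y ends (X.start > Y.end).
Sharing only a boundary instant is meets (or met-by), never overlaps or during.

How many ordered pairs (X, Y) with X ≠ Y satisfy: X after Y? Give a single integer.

11

Checking all 56 ordered pairs for relation 'after'; matching pairs in alphabetical order:
(backup, qa_pass): backup after qa_pass ✓
(build, demo): build after demo ✓
(build, interview): build after interview ✓
(build, qa_pass): build after qa_pass ✓
(retro, qa_pass): retro after qa_pass ✓
(snapshot, backup): snapshot after backup ✓
(snapshot, build): snapshot after build ✓
(snapshot, demo): snapshot after demo ✓
(snapshot, deploy): snapshot after deploy ✓
(snapshot, interview): snapshot after interview ✓
(snapshot, qa_pass): snapshot after qa_pass ✓
Count: 11.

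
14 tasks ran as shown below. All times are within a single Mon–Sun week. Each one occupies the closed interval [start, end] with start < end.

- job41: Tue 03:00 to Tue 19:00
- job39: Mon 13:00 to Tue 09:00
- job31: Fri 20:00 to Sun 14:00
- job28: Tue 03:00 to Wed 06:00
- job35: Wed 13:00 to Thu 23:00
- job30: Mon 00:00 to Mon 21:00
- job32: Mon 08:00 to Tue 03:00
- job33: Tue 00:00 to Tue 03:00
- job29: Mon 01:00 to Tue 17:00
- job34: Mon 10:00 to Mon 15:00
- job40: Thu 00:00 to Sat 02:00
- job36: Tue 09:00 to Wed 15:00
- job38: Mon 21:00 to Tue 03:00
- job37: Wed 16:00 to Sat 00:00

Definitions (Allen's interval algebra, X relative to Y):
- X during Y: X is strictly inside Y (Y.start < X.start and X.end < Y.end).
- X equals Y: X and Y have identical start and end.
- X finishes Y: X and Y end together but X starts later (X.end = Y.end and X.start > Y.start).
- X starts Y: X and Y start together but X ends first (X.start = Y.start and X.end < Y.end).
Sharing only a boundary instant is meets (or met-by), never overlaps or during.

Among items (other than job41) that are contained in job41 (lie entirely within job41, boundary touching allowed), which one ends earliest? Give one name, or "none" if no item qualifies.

Target job41 = [Tue 03:00, Tue 19:00].
job28 [Tue 03:00, Wed 06:00] → started-by → excluded.
job29 [Mon 01:00, Tue 17:00] → overlaps → excluded.
job30 [Mon 00:00, Mon 21:00] → before → excluded.
job31 [Fri 20:00, Sun 14:00] → after → excluded.
job32 [Mon 08:00, Tue 03:00] → meets → excluded.
job33 [Tue 00:00, Tue 03:00] → meets → excluded.
job34 [Mon 10:00, Mon 15:00] → before → excluded.
job35 [Wed 13:00, Thu 23:00] → after → excluded.
job36 [Tue 09:00, Wed 15:00] → overlapped-by → excluded.
job37 [Wed 16:00, Sat 00:00] → after → excluded.
job38 [Mon 21:00, Tue 03:00] → meets → excluded.
job39 [Mon 13:00, Tue 09:00] → overlaps → excluded.
job40 [Thu 00:00, Sat 02:00] → after → excluded.
No candidates → none.

none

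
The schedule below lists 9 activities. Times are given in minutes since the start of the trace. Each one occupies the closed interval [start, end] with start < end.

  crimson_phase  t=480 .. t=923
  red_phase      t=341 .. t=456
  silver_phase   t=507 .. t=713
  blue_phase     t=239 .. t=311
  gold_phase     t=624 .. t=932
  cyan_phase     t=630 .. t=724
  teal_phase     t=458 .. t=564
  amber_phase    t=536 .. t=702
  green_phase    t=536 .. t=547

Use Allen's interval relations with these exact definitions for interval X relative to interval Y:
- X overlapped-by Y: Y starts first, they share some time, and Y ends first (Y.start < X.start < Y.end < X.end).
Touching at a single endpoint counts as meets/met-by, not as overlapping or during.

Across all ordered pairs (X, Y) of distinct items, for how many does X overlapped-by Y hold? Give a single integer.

8

Checking all 72 ordered pairs for relation 'overlapped-by'; matching pairs in alphabetical order:
(amber_phase, teal_phase): amber_phase overlapped-by teal_phase ✓
(crimson_phase, teal_phase): crimson_phase overlapped-by teal_phase ✓
(cyan_phase, amber_phase): cyan_phase overlapped-by amber_phase ✓
(cyan_phase, silver_phase): cyan_phase overlapped-by silver_phase ✓
(gold_phase, amber_phase): gold_phase overlapped-by amber_phase ✓
(gold_phase, crimson_phase): gold_phase overlapped-by crimson_phase ✓
(gold_phase, silver_phase): gold_phase overlapped-by silver_phase ✓
(silver_phase, teal_phase): silver_phase overlapped-by teal_phase ✓
Count: 8.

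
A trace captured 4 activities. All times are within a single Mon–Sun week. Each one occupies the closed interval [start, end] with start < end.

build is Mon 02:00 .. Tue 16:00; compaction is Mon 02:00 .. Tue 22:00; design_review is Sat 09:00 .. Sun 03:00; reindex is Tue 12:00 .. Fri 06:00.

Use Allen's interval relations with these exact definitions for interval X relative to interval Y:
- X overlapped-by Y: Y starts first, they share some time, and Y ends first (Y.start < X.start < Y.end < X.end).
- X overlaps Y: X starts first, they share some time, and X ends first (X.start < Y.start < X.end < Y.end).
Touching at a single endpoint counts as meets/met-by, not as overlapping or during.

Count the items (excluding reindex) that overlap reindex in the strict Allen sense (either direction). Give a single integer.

Target reindex = [Tue 12:00, Fri 06:00].
build [Mon 02:00, Tue 16:00] → overlaps → counts.
compaction [Mon 02:00, Tue 22:00] → overlaps → counts.
design_review [Sat 09:00, Sun 03:00] → after → no.
Total: 2.

2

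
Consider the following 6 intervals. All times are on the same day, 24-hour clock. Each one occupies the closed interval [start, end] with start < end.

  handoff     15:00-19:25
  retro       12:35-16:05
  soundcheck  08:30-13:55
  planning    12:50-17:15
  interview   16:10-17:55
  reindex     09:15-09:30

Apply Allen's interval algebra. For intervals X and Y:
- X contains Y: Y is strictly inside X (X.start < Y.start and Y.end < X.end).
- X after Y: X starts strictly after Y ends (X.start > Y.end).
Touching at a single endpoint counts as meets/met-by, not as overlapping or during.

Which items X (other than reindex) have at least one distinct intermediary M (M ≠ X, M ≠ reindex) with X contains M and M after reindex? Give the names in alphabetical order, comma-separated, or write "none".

Target reindex = [09:15, 09:30].
Intermediaries M with M after reindex: handoff, interview, planning, retro.
Via handoff — items with X contains handoff: none.
Via interview — items with X contains interview: handoff.
Via planning — items with X contains planning: none.
Via retro — items with X contains retro: none.
Union: handoff.

handoff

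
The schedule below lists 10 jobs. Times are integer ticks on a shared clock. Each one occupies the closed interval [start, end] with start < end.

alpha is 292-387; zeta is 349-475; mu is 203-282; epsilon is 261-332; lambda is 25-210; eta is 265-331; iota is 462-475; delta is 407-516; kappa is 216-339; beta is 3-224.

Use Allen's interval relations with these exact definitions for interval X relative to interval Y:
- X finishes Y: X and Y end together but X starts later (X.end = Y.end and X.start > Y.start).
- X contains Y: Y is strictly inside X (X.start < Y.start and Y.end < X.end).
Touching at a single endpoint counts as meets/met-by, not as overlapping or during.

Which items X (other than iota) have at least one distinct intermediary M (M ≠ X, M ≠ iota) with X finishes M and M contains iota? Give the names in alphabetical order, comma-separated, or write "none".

Target iota = [462, 475].
Intermediaries M with M contains iota: delta.
Via delta — items with X finishes delta: none.
Union: none.

none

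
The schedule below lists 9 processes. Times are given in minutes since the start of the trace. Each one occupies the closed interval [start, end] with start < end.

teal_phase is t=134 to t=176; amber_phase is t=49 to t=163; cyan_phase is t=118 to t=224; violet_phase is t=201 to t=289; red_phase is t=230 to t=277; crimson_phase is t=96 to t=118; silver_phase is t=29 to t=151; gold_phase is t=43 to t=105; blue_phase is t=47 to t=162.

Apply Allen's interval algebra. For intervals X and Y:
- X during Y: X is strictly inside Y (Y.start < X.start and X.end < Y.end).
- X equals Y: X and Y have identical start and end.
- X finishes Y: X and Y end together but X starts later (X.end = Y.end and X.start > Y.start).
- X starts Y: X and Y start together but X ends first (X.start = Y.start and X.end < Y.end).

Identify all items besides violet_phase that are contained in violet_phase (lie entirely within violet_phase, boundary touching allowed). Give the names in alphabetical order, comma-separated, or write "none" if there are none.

red_phase

Target violet_phase = [t=201, t=289].
amber_phase [t=49, t=163] → before → no.
blue_phase [t=47, t=162] → before → no.
crimson_phase [t=96, t=118] → before → no.
cyan_phase [t=118, t=224] → overlaps → no.
gold_phase [t=43, t=105] → before → no.
red_phase [t=230, t=277] → during → yes.
silver_phase [t=29, t=151] → before → no.
teal_phase [t=134, t=176] → before → no.
Result: red_phase.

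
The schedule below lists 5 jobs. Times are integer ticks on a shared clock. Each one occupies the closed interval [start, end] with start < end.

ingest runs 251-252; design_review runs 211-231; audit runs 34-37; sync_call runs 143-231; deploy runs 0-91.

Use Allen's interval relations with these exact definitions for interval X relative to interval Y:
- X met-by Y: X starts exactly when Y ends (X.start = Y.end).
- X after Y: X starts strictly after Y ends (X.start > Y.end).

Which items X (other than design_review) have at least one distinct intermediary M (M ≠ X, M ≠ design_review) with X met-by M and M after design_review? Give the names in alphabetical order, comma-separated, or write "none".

none

Target design_review = [211, 231].
Intermediaries M with M after design_review: ingest.
Via ingest — items with X met-by ingest: none.
Union: none.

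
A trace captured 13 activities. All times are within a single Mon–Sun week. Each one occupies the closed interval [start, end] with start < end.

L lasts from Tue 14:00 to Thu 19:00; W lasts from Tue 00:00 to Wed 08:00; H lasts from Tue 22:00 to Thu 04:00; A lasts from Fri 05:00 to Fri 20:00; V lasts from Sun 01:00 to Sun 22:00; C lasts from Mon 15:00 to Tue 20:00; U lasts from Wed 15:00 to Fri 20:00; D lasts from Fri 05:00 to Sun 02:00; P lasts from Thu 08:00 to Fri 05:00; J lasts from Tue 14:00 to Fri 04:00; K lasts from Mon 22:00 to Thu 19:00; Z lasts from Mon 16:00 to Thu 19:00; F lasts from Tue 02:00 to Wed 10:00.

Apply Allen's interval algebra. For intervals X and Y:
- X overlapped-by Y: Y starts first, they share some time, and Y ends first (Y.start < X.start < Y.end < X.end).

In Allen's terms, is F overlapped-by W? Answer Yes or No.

Yes

F = [Tue 02:00, Wed 10:00], W = [Tue 00:00, Wed 08:00].
Actual relation of F to W: overlapped-by.
Asked whether 'overlapped-by' holds → Yes.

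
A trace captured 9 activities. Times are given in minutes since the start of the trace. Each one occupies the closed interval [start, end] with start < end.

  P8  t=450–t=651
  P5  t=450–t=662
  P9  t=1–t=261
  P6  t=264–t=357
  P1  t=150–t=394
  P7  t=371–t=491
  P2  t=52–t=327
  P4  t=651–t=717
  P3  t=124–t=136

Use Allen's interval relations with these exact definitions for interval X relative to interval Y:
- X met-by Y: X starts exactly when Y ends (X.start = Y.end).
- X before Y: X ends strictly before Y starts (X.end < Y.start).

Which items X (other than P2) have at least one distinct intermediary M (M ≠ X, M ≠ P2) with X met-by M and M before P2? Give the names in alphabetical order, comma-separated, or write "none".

Target P2 = [t=52, t=327].
Intermediaries M with M before P2: none.
Union: none.

none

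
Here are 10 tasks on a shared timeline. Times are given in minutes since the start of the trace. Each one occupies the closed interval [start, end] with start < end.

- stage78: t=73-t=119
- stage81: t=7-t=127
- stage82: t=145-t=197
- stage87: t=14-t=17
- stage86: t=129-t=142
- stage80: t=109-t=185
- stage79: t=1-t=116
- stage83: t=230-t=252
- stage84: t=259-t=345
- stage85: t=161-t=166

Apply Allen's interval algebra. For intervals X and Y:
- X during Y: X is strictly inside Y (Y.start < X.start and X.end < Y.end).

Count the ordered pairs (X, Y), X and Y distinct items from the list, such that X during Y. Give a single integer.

Checking all 90 ordered pairs for relation 'during'; matching pairs in alphabetical order:
(stage78, stage81): stage78 during stage81 ✓
(stage85, stage80): stage85 during stage80 ✓
(stage85, stage82): stage85 during stage82 ✓
(stage86, stage80): stage86 during stage80 ✓
(stage87, stage79): stage87 during stage79 ✓
(stage87, stage81): stage87 during stage81 ✓
Count: 6.

6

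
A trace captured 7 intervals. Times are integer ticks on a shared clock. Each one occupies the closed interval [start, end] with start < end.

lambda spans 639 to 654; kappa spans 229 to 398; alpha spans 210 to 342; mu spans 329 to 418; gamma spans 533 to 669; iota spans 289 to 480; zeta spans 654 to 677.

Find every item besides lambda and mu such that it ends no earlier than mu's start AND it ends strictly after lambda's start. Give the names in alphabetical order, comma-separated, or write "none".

gamma, zeta

Conditions: its end is no earlier than mu's start (X.end >= 329) AND its end is strictly after lambda's start (X.end > 639).
alpha: end 342 >= 329? ✓; end 342 > 639? ✗ → no.
gamma: end 669 >= 329? ✓; end 669 > 639? ✓ → yes.
iota: end 480 >= 329? ✓; end 480 > 639? ✗ → no.
kappa: end 398 >= 329? ✓; end 398 > 639? ✗ → no.
zeta: end 677 >= 329? ✓; end 677 > 639? ✓ → yes.
Result: gamma, zeta.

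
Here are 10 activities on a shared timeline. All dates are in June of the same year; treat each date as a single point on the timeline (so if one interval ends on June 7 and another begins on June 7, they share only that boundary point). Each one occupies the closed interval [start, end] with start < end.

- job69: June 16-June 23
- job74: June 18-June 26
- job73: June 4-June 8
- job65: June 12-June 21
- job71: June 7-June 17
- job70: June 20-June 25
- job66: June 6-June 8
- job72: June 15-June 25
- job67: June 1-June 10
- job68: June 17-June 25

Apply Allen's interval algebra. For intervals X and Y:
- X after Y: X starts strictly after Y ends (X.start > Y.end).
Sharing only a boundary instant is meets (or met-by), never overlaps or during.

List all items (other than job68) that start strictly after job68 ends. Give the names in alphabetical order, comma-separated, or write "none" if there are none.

none

Target job68 = [June 17, June 25].
job65 [June 12, June 21] → overlaps → no.
job66 [June 6, June 8] → before → no.
job67 [June 1, June 10] → before → no.
job69 [June 16, June 23] → overlaps → no.
job70 [June 20, June 25] → finishes → no.
job71 [June 7, June 17] → meets → no.
job72 [June 15, June 25] → finished-by → no.
job73 [June 4, June 8] → before → no.
job74 [June 18, June 26] → overlapped-by → no.
Result: none.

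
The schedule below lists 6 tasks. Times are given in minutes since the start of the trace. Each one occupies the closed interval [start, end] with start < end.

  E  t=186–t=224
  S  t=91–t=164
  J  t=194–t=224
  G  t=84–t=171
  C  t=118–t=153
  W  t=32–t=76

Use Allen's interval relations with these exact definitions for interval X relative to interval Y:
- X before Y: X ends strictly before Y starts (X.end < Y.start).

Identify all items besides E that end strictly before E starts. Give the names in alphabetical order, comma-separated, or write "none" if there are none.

Target E = [t=186, t=224].
C [t=118, t=153] → before → yes.
G [t=84, t=171] → before → yes.
J [t=194, t=224] → finishes → no.
S [t=91, t=164] → before → yes.
W [t=32, t=76] → before → yes.
Result: C, G, S, W.

C, G, S, W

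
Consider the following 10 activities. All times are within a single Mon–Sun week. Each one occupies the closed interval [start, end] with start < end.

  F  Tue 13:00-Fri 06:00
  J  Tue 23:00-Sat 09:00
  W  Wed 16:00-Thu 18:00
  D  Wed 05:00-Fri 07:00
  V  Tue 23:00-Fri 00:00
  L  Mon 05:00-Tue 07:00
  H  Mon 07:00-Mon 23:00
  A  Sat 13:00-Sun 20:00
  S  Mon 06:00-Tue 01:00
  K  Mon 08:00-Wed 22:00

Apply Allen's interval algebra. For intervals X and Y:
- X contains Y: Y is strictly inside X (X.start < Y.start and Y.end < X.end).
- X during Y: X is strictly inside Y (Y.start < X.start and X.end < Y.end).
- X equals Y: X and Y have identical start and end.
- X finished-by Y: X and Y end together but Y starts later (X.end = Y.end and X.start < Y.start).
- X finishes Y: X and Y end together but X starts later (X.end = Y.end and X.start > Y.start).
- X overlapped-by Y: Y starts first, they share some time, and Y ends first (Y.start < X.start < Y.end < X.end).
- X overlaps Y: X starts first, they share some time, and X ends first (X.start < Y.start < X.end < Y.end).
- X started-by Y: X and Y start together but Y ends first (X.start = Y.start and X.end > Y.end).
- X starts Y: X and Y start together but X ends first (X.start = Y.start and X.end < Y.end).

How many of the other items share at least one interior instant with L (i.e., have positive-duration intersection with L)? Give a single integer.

3

Target L = [Mon 05:00, Tue 07:00].
A [Sat 13:00, Sun 20:00] → after → no.
D [Wed 05:00, Fri 07:00] → after → no.
F [Tue 13:00, Fri 06:00] → after → no.
H [Mon 07:00, Mon 23:00] → during → counts.
J [Tue 23:00, Sat 09:00] → after → no.
K [Mon 08:00, Wed 22:00] → overlapped-by → counts.
S [Mon 06:00, Tue 01:00] → during → counts.
V [Tue 23:00, Fri 00:00] → after → no.
W [Wed 16:00, Thu 18:00] → after → no.
Total: 3.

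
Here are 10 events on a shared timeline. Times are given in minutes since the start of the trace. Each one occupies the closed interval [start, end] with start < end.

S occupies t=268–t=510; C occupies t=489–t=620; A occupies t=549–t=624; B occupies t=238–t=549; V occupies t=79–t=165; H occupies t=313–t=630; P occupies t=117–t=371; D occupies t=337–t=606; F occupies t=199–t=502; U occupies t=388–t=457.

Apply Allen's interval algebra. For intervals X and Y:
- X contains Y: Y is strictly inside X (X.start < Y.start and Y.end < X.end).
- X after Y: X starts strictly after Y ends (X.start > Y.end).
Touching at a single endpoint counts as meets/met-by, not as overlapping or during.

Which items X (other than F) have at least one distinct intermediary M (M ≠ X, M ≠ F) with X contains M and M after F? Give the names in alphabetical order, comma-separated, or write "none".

H

Target F = [t=199, t=502].
Intermediaries M with M after F: A.
Via A — items with X contains A: H.
Union: H.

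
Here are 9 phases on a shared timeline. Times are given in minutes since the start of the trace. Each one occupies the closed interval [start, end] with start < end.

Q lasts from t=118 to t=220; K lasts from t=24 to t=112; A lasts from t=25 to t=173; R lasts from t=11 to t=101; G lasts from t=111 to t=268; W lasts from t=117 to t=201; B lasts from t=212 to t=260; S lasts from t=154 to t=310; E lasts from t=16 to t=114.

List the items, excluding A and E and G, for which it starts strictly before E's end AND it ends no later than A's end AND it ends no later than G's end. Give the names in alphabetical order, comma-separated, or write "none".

K, R

Conditions: its start is strictly before E's end (X.start < t=114) AND its end is no later than A's end (X.end <= t=173) AND its end is no later than G's end (X.end <= t=268).
B: start t=212 < t=114? ✗; end t=260 <= t=173? ✗; end t=260 <= t=268? ✓ → no.
K: start t=24 < t=114? ✓; end t=112 <= t=173? ✓; end t=112 <= t=268? ✓ → yes.
Q: start t=118 < t=114? ✗; end t=220 <= t=173? ✗; end t=220 <= t=268? ✓ → no.
R: start t=11 < t=114? ✓; end t=101 <= t=173? ✓; end t=101 <= t=268? ✓ → yes.
S: start t=154 < t=114? ✗; end t=310 <= t=173? ✗; end t=310 <= t=268? ✗ → no.
W: start t=117 < t=114? ✗; end t=201 <= t=173? ✗; end t=201 <= t=268? ✓ → no.
Result: K, R.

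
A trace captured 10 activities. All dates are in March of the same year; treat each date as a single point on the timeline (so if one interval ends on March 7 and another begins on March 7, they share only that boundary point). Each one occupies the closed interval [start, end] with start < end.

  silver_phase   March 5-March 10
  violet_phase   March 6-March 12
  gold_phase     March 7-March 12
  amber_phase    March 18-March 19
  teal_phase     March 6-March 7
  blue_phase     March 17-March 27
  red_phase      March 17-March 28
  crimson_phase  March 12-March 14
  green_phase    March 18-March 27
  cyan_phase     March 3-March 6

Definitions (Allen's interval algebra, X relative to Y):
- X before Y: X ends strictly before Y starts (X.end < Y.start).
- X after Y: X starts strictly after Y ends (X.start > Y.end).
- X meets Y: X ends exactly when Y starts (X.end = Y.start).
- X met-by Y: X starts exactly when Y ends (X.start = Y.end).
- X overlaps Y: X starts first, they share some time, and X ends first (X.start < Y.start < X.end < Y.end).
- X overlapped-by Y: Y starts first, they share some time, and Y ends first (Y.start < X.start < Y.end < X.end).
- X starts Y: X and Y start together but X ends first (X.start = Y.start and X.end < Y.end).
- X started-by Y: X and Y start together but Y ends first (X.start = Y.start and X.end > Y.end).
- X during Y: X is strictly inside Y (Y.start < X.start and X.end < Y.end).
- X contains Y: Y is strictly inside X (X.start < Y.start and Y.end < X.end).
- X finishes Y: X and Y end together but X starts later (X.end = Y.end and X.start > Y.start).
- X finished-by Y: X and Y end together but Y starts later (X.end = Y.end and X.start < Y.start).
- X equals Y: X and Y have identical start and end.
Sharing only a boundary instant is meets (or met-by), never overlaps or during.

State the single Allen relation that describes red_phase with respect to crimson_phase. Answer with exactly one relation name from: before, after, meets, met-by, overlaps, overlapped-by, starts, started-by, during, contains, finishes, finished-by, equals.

red_phase = [March 17, March 28]; crimson_phase = [March 12, March 14].
Compare endpoints: red_phase.start > crimson_phase.start, red_phase.start > crimson_phase.end, red_phase.end > crimson_phase.start, red_phase.end > crimson_phase.end.
That pattern is 'after'.

after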